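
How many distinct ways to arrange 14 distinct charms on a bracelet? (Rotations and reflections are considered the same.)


Free circular arrangements: rotations and reflections both identified.
(n-1)!/2 = 13!/2 = 6227020800/2 = 3113510400

3113510400


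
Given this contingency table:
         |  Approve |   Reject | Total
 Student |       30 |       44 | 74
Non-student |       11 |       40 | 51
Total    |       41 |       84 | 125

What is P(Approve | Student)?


P(Approve | Student) = 30/(30+44) = 30/74 = 15/37

P(Approve|Student) = 15/37 ≈ 40.54%


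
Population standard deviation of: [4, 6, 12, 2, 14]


Mean = 38/5
  (4-38/5)²=324/25
  (6-38/5)²=64/25
  (12-38/5)²=484/25
  (2-38/5)²=784/25
  (14-38/5)²=1024/25
Σ(x-μ)² = 536/5
σ² = (536/5)/5 = 536/25

σ = √(536/25) ≈ 4.6303


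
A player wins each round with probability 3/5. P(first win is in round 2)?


Geometric: P(X=2) = (1-p)^(k-1)×p = (2/5)^1×3/5 = 6/25

P(X=2) = 6/25 ≈ 24.00%


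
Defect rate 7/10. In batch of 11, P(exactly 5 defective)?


Binomial: P(X=5) = C(11,5)×p^5×(1-p)^6
= 462 × 16807/100000 × 729/1000000 = 2830281993/50000000000

P(X=5) = 2830281993/50000000000 ≈ 5.66%


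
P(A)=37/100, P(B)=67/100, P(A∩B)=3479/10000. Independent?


P(A)×P(B) = 2479/10000
P(A∩B) = 3479/10000
Not equal → NOT independent

No, not independent


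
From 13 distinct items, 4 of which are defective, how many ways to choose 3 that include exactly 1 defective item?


Choose 1 of the 4 defective items and 2 of the other 9 items:
C(4,1)×C(9,2) = 4×36 = 144

144


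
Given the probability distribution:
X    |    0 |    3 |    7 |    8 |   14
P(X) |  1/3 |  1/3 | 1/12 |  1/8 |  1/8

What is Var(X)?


E[X] = 13/3
E[X²] = 475/12
Var(X) = E[X²] - (E[X])² = 475/12 - 169/9 = 749/36

Var(X) = 749/36 ≈ 20.8056


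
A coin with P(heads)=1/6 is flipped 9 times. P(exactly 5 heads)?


Binomial: P(X=5) = C(9,5)×p^5×(1-p)^4
= 126 × 1/7776 × 625/1296 = 4375/559872

P(X=5) = 4375/559872 ≈ 0.78%


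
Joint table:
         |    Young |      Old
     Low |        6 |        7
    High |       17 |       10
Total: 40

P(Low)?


P(Low) = (6+7)/40 = 13/40

P(Low) = 13/40 ≈ 32.50%


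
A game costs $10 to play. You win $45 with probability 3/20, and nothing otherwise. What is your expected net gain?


E[gain] = (45-10)×3/20 + (-10)×17/20
= 21/4 - 17/2 = -13/4

Expected net gain = $-13/4 ≈ $-3.25


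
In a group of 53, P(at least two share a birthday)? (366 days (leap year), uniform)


P(all different) = Π(366-i)/366 for i=0..52
= 0.019079
P(match) = 1 - 0.019079 = 0.980921

P ≈ 0.9809 ≈ 98.09%


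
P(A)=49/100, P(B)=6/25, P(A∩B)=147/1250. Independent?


P(A)×P(B) = 147/1250
P(A∩B) = 147/1250
Equal ✓ → Independent

Yes, independent


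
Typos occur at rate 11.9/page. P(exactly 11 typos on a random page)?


Poisson(λ=11.9): P(X=11) = e^(-λ)×λ^k/k!
= e^(-11.9) × 11.9^11 / 11!
≈ 6.790404807e-06 × 677667371024 / 39916800 ≈ 0.115281

P(X=11) ≈ 0.115281 ≈ 11.53%


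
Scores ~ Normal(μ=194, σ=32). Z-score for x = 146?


z = (x - μ)/σ = (146 - 194)/32 = -1.5

z = -1.5


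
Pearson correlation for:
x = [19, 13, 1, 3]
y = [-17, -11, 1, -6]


n=4, Σx=36, Σy=-33, Σxy=-483, Σx²=540, Σy²=447
r = (4×(-483) - 36×(-33))/√((4×540 - 36²)(4×447 - (-33)²))
= -744/√(864×699) = -744/√603936 ≈ -744/777.1332 ≈ -0.9574

r ≈ -0.9574


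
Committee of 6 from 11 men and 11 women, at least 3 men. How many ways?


Count by #men:
  3M,3W: C(11,3)×C(11,3)=27225
  4M,2W: C(11,4)×C(11,2)=18150
  5M,1W: C(11,5)×C(11,1)=5082
  6M,0W: C(11,6)×C(11,0)=462
Total = 50919

50919


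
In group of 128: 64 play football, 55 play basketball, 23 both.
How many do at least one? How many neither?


|A∪B| = 64+55-23 = 96
Neither = 128-96 = 32

At least one: 96; Neither: 32


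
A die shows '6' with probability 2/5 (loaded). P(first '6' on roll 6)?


Geometric: P(X=6) = (1-p)^(k-1)×p = (3/5)^5×2/5 = 486/15625

P(X=6) = 486/15625 ≈ 3.11%


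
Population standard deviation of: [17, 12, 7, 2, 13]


Mean = 51/5
  (17-51/5)²=1156/25
  (12-51/5)²=81/25
  (7-51/5)²=256/25
  (2-51/5)²=1681/25
  (13-51/5)²=196/25
Σ(x-μ)² = 674/5
σ² = (674/5)/5 = 674/25

σ = √(674/25) ≈ 5.1923


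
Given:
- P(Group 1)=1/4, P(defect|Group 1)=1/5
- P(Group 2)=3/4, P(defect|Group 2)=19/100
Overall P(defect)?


P(B) = Σ P(B|Aᵢ)×P(Aᵢ)
  1/5×1/4 = 1/20
  19/100×3/4 = 57/400
Sum = 77/400

P(defect) = 77/400 ≈ 19.25%


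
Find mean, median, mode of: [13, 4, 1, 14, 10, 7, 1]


Sorted: [1, 1, 4, 7, 10, 13, 14]
Mean = 50/7
Median = 7
Freq: {13: 1, 4: 1, 1: 2, 14: 1, 10: 1, 7: 1}
Mode: [1]

Mean=50/7, Median=7, Mode=1


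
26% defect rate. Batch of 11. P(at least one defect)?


P(all good) = (37/50)^11 = 177917621779460413/4882812500000000000
P(≥1 defect) = 4704894878220539587/4882812500000000000

P = 4704894878220539587/4882812500000000000 ≈ 96.36%


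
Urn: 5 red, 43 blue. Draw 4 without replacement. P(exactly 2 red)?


Hypergeometric: C(5,2)×C(43,2)/C(48,4)
= 10×903/194580 = 301/6486

P(X=2) = 301/6486 ≈ 4.64%


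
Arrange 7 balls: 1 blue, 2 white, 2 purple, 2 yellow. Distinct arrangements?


7!/(1!×2!×2!×2!) = 630

630


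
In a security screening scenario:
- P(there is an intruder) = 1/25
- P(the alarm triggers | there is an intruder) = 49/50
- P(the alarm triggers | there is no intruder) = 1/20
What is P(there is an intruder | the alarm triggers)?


Using Bayes' theorem:
P(A|B) = P(B|A)·P(A) / P(B)

P(the alarm triggers) = 49/50 × 1/25 + 1/20 × 24/25
= 49/1250 + 6/125 = 109/1250

P(there is an intruder|the alarm triggers) = (49/1250) / (109/1250) = 49/109

P(there is an intruder|the alarm triggers) = 49/109 ≈ 44.95%


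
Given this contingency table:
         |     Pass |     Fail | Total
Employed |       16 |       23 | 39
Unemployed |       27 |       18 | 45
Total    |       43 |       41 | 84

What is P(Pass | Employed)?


P(Pass | Employed) = 16/(16+23) = 16/39

P(Pass|Employed) = 16/39 ≈ 41.03%


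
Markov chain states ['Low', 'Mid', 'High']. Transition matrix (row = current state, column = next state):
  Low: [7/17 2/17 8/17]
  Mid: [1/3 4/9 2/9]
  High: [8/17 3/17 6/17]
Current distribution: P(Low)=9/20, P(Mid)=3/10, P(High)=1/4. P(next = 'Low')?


P(next=Low) = Σᵢ P(now=i)×P(i→Low)
= 9/20×7/17 + 3/10×1/3 + 1/4×8/17
= 63/340 + 1/10 + 2/17 = 137/340

P = 137/340 ≈ 0.4029


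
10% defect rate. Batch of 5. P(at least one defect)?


P(all good) = (9/10)^5 = 59049/100000
P(≥1 defect) = 40951/100000

P = 40951/100000 ≈ 40.95%


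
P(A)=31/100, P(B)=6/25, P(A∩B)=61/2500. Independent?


P(A)×P(B) = 93/1250
P(A∩B) = 61/2500
Not equal → NOT independent

No, not independent


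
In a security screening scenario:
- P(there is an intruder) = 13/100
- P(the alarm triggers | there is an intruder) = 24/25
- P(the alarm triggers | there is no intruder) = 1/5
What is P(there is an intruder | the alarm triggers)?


Using Bayes' theorem:
P(A|B) = P(B|A)·P(A) / P(B)

P(the alarm triggers) = 24/25 × 13/100 + 1/5 × 87/100
= 78/625 + 87/500 = 747/2500

P(there is an intruder|the alarm triggers) = (78/625) / (747/2500) = 104/249

P(there is an intruder|the alarm triggers) = 104/249 ≈ 41.77%


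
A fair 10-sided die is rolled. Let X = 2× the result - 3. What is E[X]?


E[die] = (1+10)/2 = 11/2
E[X] = 2×11/2 - 3 = 8

E[X] = 8


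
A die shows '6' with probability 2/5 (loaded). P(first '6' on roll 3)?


Geometric: P(X=3) = (1-p)^(k-1)×p = (3/5)^2×2/5 = 18/125

P(X=3) = 18/125 ≈ 14.40%


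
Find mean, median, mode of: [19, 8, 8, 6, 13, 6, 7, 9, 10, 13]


Sorted: [6, 6, 7, 8, 8, 9, 10, 13, 13, 19]
Mean = 99/10
Median = 17/2
Freq: {19: 1, 8: 2, 6: 2, 13: 2, 7: 1, 9: 1, 10: 1}
Mode: [6, 8, 13]

Mean=99/10, Median=17/2, Mode=[6, 8, 13]


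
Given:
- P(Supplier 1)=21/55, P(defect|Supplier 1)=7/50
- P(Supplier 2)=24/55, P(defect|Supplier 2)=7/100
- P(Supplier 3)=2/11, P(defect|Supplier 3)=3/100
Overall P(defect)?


P(B) = Σ P(B|Aᵢ)×P(Aᵢ)
  7/50×21/55 = 147/2750
  7/100×24/55 = 42/1375
  3/100×2/11 = 3/550
Sum = 123/1375

P(defect) = 123/1375 ≈ 8.95%


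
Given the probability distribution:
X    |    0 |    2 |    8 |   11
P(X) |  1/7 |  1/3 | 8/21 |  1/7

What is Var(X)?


E[X] = 37/7
E[X²] = 43
Var(X) = E[X²] - (E[X])² = 43 - 1369/49 = 738/49

Var(X) = 738/49 ≈ 15.0612


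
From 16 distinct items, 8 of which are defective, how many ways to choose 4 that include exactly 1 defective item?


Choose 1 of the 8 defective items and 3 of the other 8 items:
C(8,1)×C(8,3) = 8×56 = 448

448


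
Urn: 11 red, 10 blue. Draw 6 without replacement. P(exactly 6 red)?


Hypergeometric: C(11,6)×C(10,0)/C(21,6)
= 462×1/54264 = 11/1292

P(X=6) = 11/1292 ≈ 0.85%


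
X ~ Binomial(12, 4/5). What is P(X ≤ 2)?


P(X ≤ 2) = Σ P(X=i) for i=0..2
P(X=0) = 1/244140625
P(X=1) = 48/244140625
P(X=2) = 1056/244140625
Sum = 221/48828125

P(X ≤ 2) = 221/48828125 ≈ 0.00%


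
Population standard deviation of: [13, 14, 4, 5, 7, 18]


Mean = 61/6
  (13-61/6)²=289/36
  (14-61/6)²=529/36
  (4-61/6)²=1369/36
  (5-61/6)²=961/36
  (7-61/6)²=361/36
  (18-61/6)²=2209/36
Σ(x-μ)² = 953/6
σ² = (953/6)/6 = 953/36

σ = √(953/36) ≈ 5.1451


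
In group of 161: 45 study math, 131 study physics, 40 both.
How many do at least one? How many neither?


|A∪B| = 45+131-40 = 136
Neither = 161-136 = 25

At least one: 136; Neither: 25


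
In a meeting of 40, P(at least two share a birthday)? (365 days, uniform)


P(all different) = Π(365-i)/365 for i=0..39
= 0.108768
P(match) = 1 - 0.108768 = 0.891232

P ≈ 0.8912 ≈ 89.12%


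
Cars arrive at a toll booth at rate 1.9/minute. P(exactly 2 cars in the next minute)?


Poisson(λ=1.9): P(X=2) = e^(-λ)×λ^k/k!
= e^(-1.9) × 1.9^2 / 2!
≈ 0.1495686192 × 3.61 / 2 ≈ 0.269971

P(X=2) ≈ 0.269971 ≈ 27.00%


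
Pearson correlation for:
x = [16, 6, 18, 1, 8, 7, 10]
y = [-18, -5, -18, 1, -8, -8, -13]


n=7, Σx=66, Σy=-69, Σxy=-891, Σx²=830, Σy²=971
r = (7×(-891) - 66×(-69))/√((7×830 - 66²)(7×971 - (-69)²))
= -1683/√(1454×2036) = -1683/√2960344 ≈ -1683/1720.5650 ≈ -0.9782

r ≈ -0.9782


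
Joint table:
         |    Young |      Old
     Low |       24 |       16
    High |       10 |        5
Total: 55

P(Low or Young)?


P(Low∨Young) = P(Low) + P(Young) - P(Low∧Young)
= (40 + 34 - 24)/55 = 50/55 = 10/11

P = 10/11 ≈ 90.91%


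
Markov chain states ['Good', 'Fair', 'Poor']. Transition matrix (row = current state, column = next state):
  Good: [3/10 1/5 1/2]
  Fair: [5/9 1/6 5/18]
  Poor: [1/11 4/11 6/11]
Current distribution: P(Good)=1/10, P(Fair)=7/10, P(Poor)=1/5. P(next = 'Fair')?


P(next=Fair) = Σᵢ P(now=i)×P(i→Fair)
= 1/10×1/5 + 7/10×1/6 + 1/5×4/11
= 1/50 + 7/60 + 4/55 = 691/3300

P = 691/3300 ≈ 0.2094


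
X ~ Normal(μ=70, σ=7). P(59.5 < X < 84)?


z₁=(59.5-70)/7=-1.5, z₂=(84-70)/7=2.0
P = Φ(2.0) - Φ(-1.5) = 0.977250 - 0.066807 = 0.910443 ≈ 0.9104

P(59.5 < X < 84) ≈ 0.9104


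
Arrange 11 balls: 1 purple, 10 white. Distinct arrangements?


11!/(1!×10!) = 11

11


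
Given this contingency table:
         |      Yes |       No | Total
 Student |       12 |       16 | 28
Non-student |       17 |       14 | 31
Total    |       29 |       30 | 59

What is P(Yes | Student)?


P(Yes | Student) = 12/(12+16) = 12/28 = 3/7

P(Yes|Student) = 3/7 ≈ 42.86%


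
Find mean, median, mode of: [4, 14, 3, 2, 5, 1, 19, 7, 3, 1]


Sorted: [1, 1, 2, 3, 3, 4, 5, 7, 14, 19]
Mean = 59/10
Median = 7/2
Freq: {4: 1, 14: 1, 3: 2, 2: 1, 5: 1, 1: 2, 19: 1, 7: 1}
Mode: [1, 3]

Mean=59/10, Median=7/2, Mode=[1, 3]


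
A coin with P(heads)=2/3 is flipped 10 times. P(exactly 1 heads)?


Binomial: P(X=1) = C(10,1)×p^1×(1-p)^9
= 10 × 2/3 × 1/19683 = 20/59049

P(X=1) = 20/59049 ≈ 0.03%


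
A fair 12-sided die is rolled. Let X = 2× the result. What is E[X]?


E[die] = (1+12)/2 = 13/2
E[X] = 2 × 13/2 = 13

E[X] = 13


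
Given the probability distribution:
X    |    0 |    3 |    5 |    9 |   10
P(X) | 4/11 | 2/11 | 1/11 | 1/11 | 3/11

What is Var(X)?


E[X] = 50/11
E[X²] = 424/11
Var(X) = E[X²] - (E[X])² = 424/11 - 2500/121 = 2164/121

Var(X) = 2164/121 ≈ 17.8843


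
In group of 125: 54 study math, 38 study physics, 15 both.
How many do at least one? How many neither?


|A∪B| = 54+38-15 = 77
Neither = 125-77 = 48

At least one: 77; Neither: 48


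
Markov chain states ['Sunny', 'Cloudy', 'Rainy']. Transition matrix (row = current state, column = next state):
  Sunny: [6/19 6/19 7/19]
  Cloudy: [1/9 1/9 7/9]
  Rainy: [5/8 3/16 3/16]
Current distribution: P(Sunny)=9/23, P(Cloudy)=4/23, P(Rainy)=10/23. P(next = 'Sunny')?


P(next=Sunny) = Σᵢ P(now=i)×P(i→Sunny)
= 9/23×6/19 + 4/23×1/9 + 10/23×5/8
= 54/437 + 4/207 + 25/92 = 6523/15732

P = 6523/15732 ≈ 0.4146


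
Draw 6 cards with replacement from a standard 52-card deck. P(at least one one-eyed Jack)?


P(not a one-eyed Jack) = 50/52 = 25/26
P(none in 6 draws) = (25/26)^6 = 244140625/308915776
P(≥1 one-eyed Jack) = 1 - 244140625/308915776 = 64775151/308915776

P = 64775151/308915776 ≈ 20.97%


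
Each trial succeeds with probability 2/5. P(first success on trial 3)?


Geometric: P(X=3) = (1-p)^(k-1)×p = (3/5)^2×2/5 = 18/125

P(X=3) = 18/125 ≈ 14.40%


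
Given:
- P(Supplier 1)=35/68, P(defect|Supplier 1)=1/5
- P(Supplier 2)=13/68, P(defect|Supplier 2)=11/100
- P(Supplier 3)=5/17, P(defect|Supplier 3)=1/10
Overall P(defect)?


P(B) = Σ P(B|Aᵢ)×P(Aᵢ)
  1/5×35/68 = 7/68
  11/100×13/68 = 143/6800
  1/10×5/17 = 1/34
Sum = 1043/6800

P(defect) = 1043/6800 ≈ 15.34%


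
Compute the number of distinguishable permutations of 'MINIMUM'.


Letters: 7, freq: {'M': 3, 'I': 2, 'N': 1, 'U': 1}
7!/(3!×2!×1!×1!) = 5040/12 = 420

420


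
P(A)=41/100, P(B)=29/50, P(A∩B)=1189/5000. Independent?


P(A)×P(B) = 1189/5000
P(A∩B) = 1189/5000
Equal ✓ → Independent

Yes, independent


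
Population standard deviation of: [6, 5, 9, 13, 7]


Mean = 40/5 = 8
  (6-8)²=4
  (5-8)²=9
  (9-8)²=1
  (13-8)²=25
  (7-8)²=1
Σ(x-μ)² = 40
σ² = 40/5 = 8

σ = √(8) ≈ 2.8284


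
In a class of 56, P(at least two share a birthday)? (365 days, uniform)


P(all different) = Π(365-i)/365 for i=0..55
= 0.011668
P(match) = 1 - 0.011668 = 0.988332

P ≈ 0.9883 ≈ 98.83%


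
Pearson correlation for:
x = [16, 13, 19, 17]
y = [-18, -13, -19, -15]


n=4, Σx=65, Σy=-65, Σxy=-1073, Σx²=1075, Σy²=1079
r = (4×(-1073) - 65×(-65))/√((4×1075 - 65²)(4×1079 - (-65)²))
= -67/√(75×91) = -67/√6825 ≈ -67/82.6136 ≈ -0.8110

r ≈ -0.8110


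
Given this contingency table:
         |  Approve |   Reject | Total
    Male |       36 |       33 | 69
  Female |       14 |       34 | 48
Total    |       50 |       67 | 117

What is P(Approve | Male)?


P(Approve | Male) = 36/(36+33) = 36/69 = 12/23

P(Approve|Male) = 12/23 ≈ 52.17%


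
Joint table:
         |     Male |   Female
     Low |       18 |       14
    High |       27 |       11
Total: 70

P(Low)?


P(Low) = (18+14)/70 = 32/70 = 16/35

P(Low) = 16/35 ≈ 45.71%


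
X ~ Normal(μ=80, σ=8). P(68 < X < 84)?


z₁=(68-80)/8=-1.5, z₂=(84-80)/8=0.5
P = Φ(0.5) - Φ(-1.5) = 0.691462 - 0.066807 = 0.624655 ≈ 0.6247

P(68 < X < 84) ≈ 0.6247


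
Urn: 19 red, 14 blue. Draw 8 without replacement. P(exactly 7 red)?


Hypergeometric: C(19,7)×C(14,1)/C(33,8)
= 50388×14/13884156 = 4522/89001

P(X=7) = 4522/89001 ≈ 5.08%


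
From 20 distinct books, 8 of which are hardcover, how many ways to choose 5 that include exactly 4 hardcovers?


Choose 4 of the 8 hardcovers and 1 of the other 12 books:
C(8,4)×C(12,1) = 70×12 = 840

840


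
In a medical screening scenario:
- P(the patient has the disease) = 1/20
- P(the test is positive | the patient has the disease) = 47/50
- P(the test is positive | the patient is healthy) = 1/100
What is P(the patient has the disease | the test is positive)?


Using Bayes' theorem:
P(A|B) = P(B|A)·P(A) / P(B)

P(the test is positive) = 47/50 × 1/20 + 1/100 × 19/20
= 47/1000 + 19/2000 = 113/2000

P(the patient has the disease|the test is positive) = (47/1000) / (113/2000) = 94/113

P(the patient has the disease|the test is positive) = 94/113 ≈ 83.19%


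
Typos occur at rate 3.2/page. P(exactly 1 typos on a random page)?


Poisson(λ=3.2): P(X=1) = e^(-λ)×λ^k/k!
= e^(-3.2) × 3.2^1 / 1!
≈ 0.04076220398 × 3.2 / 1 ≈ 0.130439

P(X=1) ≈ 0.130439 ≈ 13.04%


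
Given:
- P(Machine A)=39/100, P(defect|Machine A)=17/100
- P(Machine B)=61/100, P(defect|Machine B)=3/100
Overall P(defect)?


P(B) = Σ P(B|Aᵢ)×P(Aᵢ)
  17/100×39/100 = 663/10000
  3/100×61/100 = 183/10000
Sum = 423/5000

P(defect) = 423/5000 ≈ 8.46%


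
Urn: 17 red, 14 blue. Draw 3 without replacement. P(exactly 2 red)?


Hypergeometric: C(17,2)×C(14,1)/C(31,3)
= 136×14/4495 = 1904/4495

P(X=2) = 1904/4495 ≈ 42.36%


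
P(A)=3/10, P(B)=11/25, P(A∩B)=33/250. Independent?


P(A)×P(B) = 33/250
P(A∩B) = 33/250
Equal ✓ → Independent

Yes, independent


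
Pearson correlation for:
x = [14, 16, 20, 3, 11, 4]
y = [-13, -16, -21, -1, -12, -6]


n=6, Σx=68, Σy=-69, Σxy=-1017, Σx²=998, Σy²=1047
r = (6×(-1017) - 68×(-69))/√((6×998 - 68²)(6×1047 - (-69)²))
= -1410/√(1364×1521) = -1410/√2074644 ≈ -1410/1440.3625 ≈ -0.9789

r ≈ -0.9789


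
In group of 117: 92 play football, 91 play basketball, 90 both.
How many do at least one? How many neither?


|A∪B| = 92+91-90 = 93
Neither = 117-93 = 24

At least one: 93; Neither: 24


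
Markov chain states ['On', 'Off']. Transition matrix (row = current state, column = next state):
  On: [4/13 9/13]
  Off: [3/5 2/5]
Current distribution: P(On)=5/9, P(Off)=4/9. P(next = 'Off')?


P(next=Off) = Σᵢ P(now=i)×P(i→Off)
= 5/9×9/13 + 4/9×2/5
= 5/13 + 8/45 = 329/585

P = 329/585 ≈ 0.5624


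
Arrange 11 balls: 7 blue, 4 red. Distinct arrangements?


11!/(7!×4!) = 330

330


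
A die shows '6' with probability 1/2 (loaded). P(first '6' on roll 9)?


Geometric: P(X=9) = (1-p)^(k-1)×p = (1/2)^8×1/2 = 1/512

P(X=9) = 1/512 ≈ 0.20%


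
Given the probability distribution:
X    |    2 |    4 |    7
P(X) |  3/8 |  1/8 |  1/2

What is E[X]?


E[X] = Σ x·P(X=x)
= (2)×(3/8) + (4)×(1/8) + (7)×(1/2)
= 19/4

E[X] = 19/4


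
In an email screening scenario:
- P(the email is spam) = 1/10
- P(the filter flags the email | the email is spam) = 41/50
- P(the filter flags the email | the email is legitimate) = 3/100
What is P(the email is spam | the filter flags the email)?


Using Bayes' theorem:
P(A|B) = P(B|A)·P(A) / P(B)

P(the filter flags the email) = 41/50 × 1/10 + 3/100 × 9/10
= 41/500 + 27/1000 = 109/1000

P(the email is spam|the filter flags the email) = (41/500) / (109/1000) = 82/109

P(the email is spam|the filter flags the email) = 82/109 ≈ 75.23%


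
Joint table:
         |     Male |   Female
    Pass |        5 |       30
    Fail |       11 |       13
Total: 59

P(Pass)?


P(Pass) = (5+30)/59 = 35/59

P(Pass) = 35/59 ≈ 59.32%


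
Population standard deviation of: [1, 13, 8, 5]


Mean = 27/4
  (1-27/4)²=529/16
  (13-27/4)²=625/16
  (8-27/4)²=25/16
  (5-27/4)²=49/16
Σ(x-μ)² = 307/4
σ² = (307/4)/4 = 307/16

σ = √(307/16) ≈ 4.3804


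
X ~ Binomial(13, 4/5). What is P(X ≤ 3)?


P(X ≤ 3) = Σ P(X=i) for i=0..3
P(X=0) = 1/1220703125
P(X=1) = 52/1220703125
P(X=2) = 1248/1220703125
P(X=3) = 18304/1220703125
Sum = 3921/244140625

P(X ≤ 3) = 3921/244140625 ≈ 0.00%


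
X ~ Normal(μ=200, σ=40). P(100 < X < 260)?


z₁=(100-200)/40=-2.5, z₂=(260-200)/40=1.5
P = Φ(1.5) - Φ(-2.5) = 0.933193 - 0.006210 = 0.926983 ≈ 0.9270

P(100 < X < 260) ≈ 0.9270


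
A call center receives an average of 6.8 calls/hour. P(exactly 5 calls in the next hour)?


Poisson(λ=6.8): P(X=5) = e^(-λ)×λ^k/k!
= e^(-6.8) × 6.8^5 / 5!
≈ 0.001113775148 × 14539.33568 / 120 ≈ 0.134946

P(X=5) ≈ 0.134946 ≈ 13.49%


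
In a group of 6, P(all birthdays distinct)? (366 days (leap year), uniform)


P(all different) = Π(366-i)/366 for i=0..5
= (366/366)×(365/366)×...×(361/366)
= 0.959646

P ≈ 0.9596 ≈ 95.96%


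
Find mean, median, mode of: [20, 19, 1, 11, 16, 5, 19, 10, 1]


Sorted: [1, 1, 5, 10, 11, 16, 19, 19, 20]
Mean = 102/9 = 34/3
Median = 11
Freq: {20: 1, 19: 2, 1: 2, 11: 1, 16: 1, 5: 1, 10: 1}
Mode: [1, 19]

Mean=34/3, Median=11, Mode=[1, 19]


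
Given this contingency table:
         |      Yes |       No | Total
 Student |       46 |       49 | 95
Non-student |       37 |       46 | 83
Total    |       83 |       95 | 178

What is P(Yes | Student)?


P(Yes | Student) = 46/(46+49) = 46/95

P(Yes|Student) = 46/95 ≈ 48.42%


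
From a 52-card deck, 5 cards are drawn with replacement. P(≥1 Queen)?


P(not a Queen) = 48/52 = 12/13
P(none in 5 draws) = (12/13)^5 = 248832/371293
P(≥1 Queen) = 1 - 248832/371293 = 122461/371293

P = 122461/371293 ≈ 32.98%


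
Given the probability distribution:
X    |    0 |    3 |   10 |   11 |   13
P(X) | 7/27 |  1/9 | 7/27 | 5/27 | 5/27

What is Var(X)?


E[X] = 199/27
E[X²] = 2177/27
Var(X) = E[X²] - (E[X])² = 2177/27 - 39601/729 = 19178/729

Var(X) = 19178/729 ≈ 26.3073


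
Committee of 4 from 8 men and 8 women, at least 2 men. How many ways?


Count by #men:
  2M,2W: C(8,2)×C(8,2)=784
  3M,1W: C(8,3)×C(8,1)=448
  4M,0W: C(8,4)×C(8,0)=70
Total = 1302

1302


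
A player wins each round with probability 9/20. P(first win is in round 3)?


Geometric: P(X=3) = (1-p)^(k-1)×p = (11/20)^2×9/20 = 1089/8000

P(X=3) = 1089/8000 ≈ 13.61%


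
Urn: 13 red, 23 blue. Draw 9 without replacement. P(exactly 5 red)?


Hypergeometric: C(13,5)×C(23,4)/C(36,9)
= 1287×8855/94143280 = 29601/244528

P(X=5) = 29601/244528 ≈ 12.11%


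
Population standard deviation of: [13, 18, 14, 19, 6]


Mean = 70/5 = 14
  (13-14)²=1
  (18-14)²=16
  (14-14)²=0
  (19-14)²=25
  (6-14)²=64
Σ(x-μ)² = 106
σ² = 106/5

σ = √(106/5) ≈ 4.6043


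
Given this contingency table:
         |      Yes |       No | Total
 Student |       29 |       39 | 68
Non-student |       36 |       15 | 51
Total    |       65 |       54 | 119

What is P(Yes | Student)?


P(Yes | Student) = 29/(29+39) = 29/68

P(Yes|Student) = 29/68 ≈ 42.65%


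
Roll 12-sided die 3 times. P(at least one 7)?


P(no 7)^3 = (11/12)^3 = 1331/1728
P(≥1) = 1 - 1331/1728 = 397/1728

P = 397/1728 ≈ 22.97%


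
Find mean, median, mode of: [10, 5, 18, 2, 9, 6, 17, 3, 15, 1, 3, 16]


Sorted: [1, 2, 3, 3, 5, 6, 9, 10, 15, 16, 17, 18]
Mean = 105/12 = 35/4
Median = 15/2
Freq: {10: 1, 5: 1, 18: 1, 2: 1, 9: 1, 6: 1, 17: 1, 3: 2, 15: 1, 1: 1, 16: 1}
Mode: [3]

Mean=35/4, Median=15/2, Mode=3


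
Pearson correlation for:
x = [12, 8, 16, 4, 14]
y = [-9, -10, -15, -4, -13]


n=5, Σx=54, Σy=-51, Σxy=-626, Σx²=676, Σy²=591
r = (5×(-626) - 54×(-51))/√((5×676 - 54²)(5×591 - (-51)²))
= -376/√(464×354) = -376/√164256 ≈ -376/405.2851 ≈ -0.9277

r ≈ -0.9277


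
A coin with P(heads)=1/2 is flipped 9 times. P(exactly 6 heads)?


Binomial: P(X=6) = C(9,6)×p^6×(1-p)^3
= 84 × 1/64 × 1/8 = 21/128

P(X=6) = 21/128 ≈ 16.41%


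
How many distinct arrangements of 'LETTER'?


Letters: 6, freq: {'L': 1, 'E': 2, 'T': 2, 'R': 1}
6!/(1!×2!×2!×1!) = 720/4 = 180

180


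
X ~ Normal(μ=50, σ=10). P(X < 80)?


z = (80-50)/10 = 3.0
P(Z < 3.0) = 0.9987

P(X < 80) ≈ 0.9987


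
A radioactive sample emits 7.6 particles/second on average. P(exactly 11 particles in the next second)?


Poisson(λ=7.6): P(X=11) = e^(-λ)×λ^k/k!
= e^(-7.6) × 7.6^11 / 11!
≈ 0.0005004514334 × 4885955588.58 / 39916800 ≈ 0.061257

P(X=11) ≈ 0.061257 ≈ 6.13%


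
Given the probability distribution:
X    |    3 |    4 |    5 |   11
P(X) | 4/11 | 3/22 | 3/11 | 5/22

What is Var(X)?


E[X] = 11/2
E[X²] = 875/22
Var(X) = E[X²] - (E[X])² = 875/22 - 121/4 = 419/44

Var(X) = 419/44 ≈ 9.5227


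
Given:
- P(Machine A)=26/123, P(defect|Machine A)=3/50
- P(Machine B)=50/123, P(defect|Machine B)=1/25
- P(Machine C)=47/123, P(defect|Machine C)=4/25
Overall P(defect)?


P(B) = Σ P(B|Aᵢ)×P(Aᵢ)
  3/50×26/123 = 13/1025
  1/25×50/123 = 2/123
  4/25×47/123 = 188/3075
Sum = 277/3075

P(defect) = 277/3075 ≈ 9.01%


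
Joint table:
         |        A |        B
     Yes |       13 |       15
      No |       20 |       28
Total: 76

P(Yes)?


P(Yes) = (13+15)/76 = 28/76 = 7/19

P(Yes) = 7/19 ≈ 36.84%


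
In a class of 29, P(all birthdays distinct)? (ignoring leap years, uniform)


P(all different) = Π(365-i)/365 for i=0..28
= (365/365)×(364/365)×...×(337/365)
= 0.319031

P ≈ 0.3190 ≈ 31.90%


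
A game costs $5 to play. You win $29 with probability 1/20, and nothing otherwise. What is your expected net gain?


E[gain] = (29-5)×1/20 + (-5)×19/20
= 6/5 - 19/4 = -71/20

Expected net gain = $-71/20 ≈ $-3.55


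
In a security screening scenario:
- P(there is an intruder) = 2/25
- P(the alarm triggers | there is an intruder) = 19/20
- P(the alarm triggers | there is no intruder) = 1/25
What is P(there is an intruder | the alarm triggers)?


Using Bayes' theorem:
P(A|B) = P(B|A)·P(A) / P(B)

P(the alarm triggers) = 19/20 × 2/25 + 1/25 × 23/25
= 19/250 + 23/625 = 141/1250

P(there is an intruder|the alarm triggers) = (19/250) / (141/1250) = 95/141

P(there is an intruder|the alarm triggers) = 95/141 ≈ 67.38%


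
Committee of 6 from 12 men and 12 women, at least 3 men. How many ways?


Count by #men:
  3M,3W: C(12,3)×C(12,3)=48400
  4M,2W: C(12,4)×C(12,2)=32670
  5M,1W: C(12,5)×C(12,1)=9504
  6M,0W: C(12,6)×C(12,0)=924
Total = 91498

91498


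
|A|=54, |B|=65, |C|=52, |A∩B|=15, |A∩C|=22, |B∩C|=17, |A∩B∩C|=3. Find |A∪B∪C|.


|A∪B∪C| = 54+65+52-15-22-17+3 = 120

|A∪B∪C| = 120


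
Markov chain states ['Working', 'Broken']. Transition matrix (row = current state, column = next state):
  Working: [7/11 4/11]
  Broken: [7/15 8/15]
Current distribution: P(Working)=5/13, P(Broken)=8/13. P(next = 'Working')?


P(next=Working) = Σᵢ P(now=i)×P(i→Working)
= 5/13×7/11 + 8/13×7/15
= 35/143 + 56/195 = 1141/2145

P = 1141/2145 ≈ 0.5319


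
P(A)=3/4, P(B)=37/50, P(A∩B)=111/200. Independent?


P(A)×P(B) = 111/200
P(A∩B) = 111/200
Equal ✓ → Independent

Yes, independent


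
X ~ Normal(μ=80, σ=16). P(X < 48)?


z = (48-80)/16 = -2.0
P(Z < -2.0) = 0.0228

P(X < 48) ≈ 0.0228


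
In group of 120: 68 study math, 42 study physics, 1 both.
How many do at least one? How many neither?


|A∪B| = 68+42-1 = 109
Neither = 120-109 = 11

At least one: 109; Neither: 11


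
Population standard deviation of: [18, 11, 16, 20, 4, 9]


Mean = 78/6 = 13
  (18-13)²=25
  (11-13)²=4
  (16-13)²=9
  (20-13)²=49
  (4-13)²=81
  (9-13)²=16
Σ(x-μ)² = 184
σ² = 184/6 = 92/3

σ = √(92/3) ≈ 5.5377


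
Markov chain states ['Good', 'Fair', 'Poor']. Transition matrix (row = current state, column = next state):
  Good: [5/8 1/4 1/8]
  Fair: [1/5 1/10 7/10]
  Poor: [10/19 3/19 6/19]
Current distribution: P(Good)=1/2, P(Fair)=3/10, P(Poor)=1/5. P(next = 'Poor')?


P(next=Poor) = Σᵢ P(now=i)×P(i→Poor)
= 1/2×1/8 + 3/10×7/10 + 1/5×6/19
= 1/16 + 21/100 + 6/95 = 2551/7600

P = 2551/7600 ≈ 0.3357


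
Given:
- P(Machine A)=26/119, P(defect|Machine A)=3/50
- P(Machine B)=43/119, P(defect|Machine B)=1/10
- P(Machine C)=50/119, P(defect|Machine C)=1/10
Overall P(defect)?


P(B) = Σ P(B|Aᵢ)×P(Aᵢ)
  3/50×26/119 = 39/2975
  1/10×43/119 = 43/1190
  1/10×50/119 = 5/119
Sum = 543/5950

P(defect) = 543/5950 ≈ 9.13%


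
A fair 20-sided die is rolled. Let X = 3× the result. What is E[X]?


E[die] = (1+20)/2 = 21/2
E[X] = 3 × 21/2 = 63/2

E[X] = 63/2


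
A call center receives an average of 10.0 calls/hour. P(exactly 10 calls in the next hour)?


Poisson(λ=10.0): P(X=10) = e^(-λ)×λ^k/k!
= e^(-10.0) × 10.0^10 / 10!
≈ 4.539992976e-05 × 10000000000 / 3628800 ≈ 0.125110

P(X=10) ≈ 0.125110 ≈ 12.51%


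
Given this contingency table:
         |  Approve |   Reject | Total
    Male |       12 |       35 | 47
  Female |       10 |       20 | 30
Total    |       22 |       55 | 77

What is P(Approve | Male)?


P(Approve | Male) = 12/(12+35) = 12/47

P(Approve|Male) = 12/47 ≈ 25.53%


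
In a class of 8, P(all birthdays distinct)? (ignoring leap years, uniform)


P(all different) = Π(365-i)/365 for i=0..7
= (365/365)×(364/365)×...×(358/365)
= 0.925665

P ≈ 0.9257 ≈ 92.57%


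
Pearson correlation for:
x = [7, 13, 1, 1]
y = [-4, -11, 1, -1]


n=4, Σx=22, Σy=-15, Σxy=-171, Σx²=220, Σy²=139
r = (4×(-171) - 22×(-15))/√((4×220 - 22²)(4×139 - (-15)²))
= -354/√(396×331) = -354/√131076 ≈ -354/362.0442 ≈ -0.9778

r ≈ -0.9778


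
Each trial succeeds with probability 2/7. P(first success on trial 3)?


Geometric: P(X=3) = (1-p)^(k-1)×p = (5/7)^2×2/7 = 50/343

P(X=3) = 50/343 ≈ 14.58%


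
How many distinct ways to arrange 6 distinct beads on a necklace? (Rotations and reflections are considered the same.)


Free circular arrangements: rotations and reflections both identified.
(n-1)!/2 = 5!/2 = 120/2 = 60

60


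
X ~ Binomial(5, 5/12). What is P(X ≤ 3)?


P(X ≤ 3) = Σ P(X=i) for i=0..3
P(X=0) = 16807/248832
P(X=1) = 60025/248832
P(X=2) = 42875/124416
P(X=3) = 30625/124416
Sum = 27979/31104

P(X ≤ 3) = 27979/31104 ≈ 89.95%


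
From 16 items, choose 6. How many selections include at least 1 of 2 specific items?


Complement: C(16,6) - C(14,6) = 8008 - 3003 = 5005

5005


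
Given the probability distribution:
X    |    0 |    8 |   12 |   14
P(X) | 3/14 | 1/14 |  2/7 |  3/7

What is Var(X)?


E[X] = 10
E[X²] = 908/7
Var(X) = E[X²] - (E[X])² = 908/7 - 100 = 208/7

Var(X) = 208/7 ≈ 29.7143


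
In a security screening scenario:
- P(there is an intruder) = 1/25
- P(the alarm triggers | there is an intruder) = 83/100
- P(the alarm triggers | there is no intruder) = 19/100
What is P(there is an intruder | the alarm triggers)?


Using Bayes' theorem:
P(A|B) = P(B|A)·P(A) / P(B)

P(the alarm triggers) = 83/100 × 1/25 + 19/100 × 24/25
= 83/2500 + 114/625 = 539/2500

P(there is an intruder|the alarm triggers) = (83/2500) / (539/2500) = 83/539

P(there is an intruder|the alarm triggers) = 83/539 ≈ 15.40%


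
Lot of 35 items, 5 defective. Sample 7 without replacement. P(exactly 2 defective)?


Hypergeometric: C(5,2)×C(30,5)/C(35,7)
= 10×142506/6724520 = 2457/11594

P(X=2) = 2457/11594 ≈ 21.19%


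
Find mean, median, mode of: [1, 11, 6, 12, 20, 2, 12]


Sorted: [1, 2, 6, 11, 12, 12, 20]
Mean = 64/7
Median = 11
Freq: {1: 1, 11: 1, 6: 1, 12: 2, 20: 1, 2: 1}
Mode: [12]

Mean=64/7, Median=11, Mode=12


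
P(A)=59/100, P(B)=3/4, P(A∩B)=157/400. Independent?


P(A)×P(B) = 177/400
P(A∩B) = 157/400
Not equal → NOT independent

No, not independent


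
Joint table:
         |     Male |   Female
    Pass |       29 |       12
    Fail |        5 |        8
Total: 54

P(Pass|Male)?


P(Pass|Male) = 29/(29+5) = 29/34

P = 29/34 ≈ 85.29%


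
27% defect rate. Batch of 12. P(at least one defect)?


P(all good) = (73/100)^12 = 22902048046490258711521/1000000000000000000000000
P(≥1 defect) = 977097951953509741288479/1000000000000000000000000

P = 977097951953509741288479/1000000000000000000000000 ≈ 97.71%


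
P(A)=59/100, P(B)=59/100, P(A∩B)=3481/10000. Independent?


P(A)×P(B) = 3481/10000
P(A∩B) = 3481/10000
Equal ✓ → Independent

Yes, independent


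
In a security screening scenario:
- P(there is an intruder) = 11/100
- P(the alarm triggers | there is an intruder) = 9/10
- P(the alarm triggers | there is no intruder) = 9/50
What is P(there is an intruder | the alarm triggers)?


Using Bayes' theorem:
P(A|B) = P(B|A)·P(A) / P(B)

P(the alarm triggers) = 9/10 × 11/100 + 9/50 × 89/100
= 99/1000 + 801/5000 = 162/625

P(there is an intruder|the alarm triggers) = (99/1000) / (162/625) = 55/144

P(there is an intruder|the alarm triggers) = 55/144 ≈ 38.19%


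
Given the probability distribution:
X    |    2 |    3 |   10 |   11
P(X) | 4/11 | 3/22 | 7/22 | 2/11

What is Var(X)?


E[X] = 139/22
E[X²] = 113/2
Var(X) = E[X²] - (E[X])² = 113/2 - 19321/484 = 8025/484

Var(X) = 8025/484 ≈ 16.5806


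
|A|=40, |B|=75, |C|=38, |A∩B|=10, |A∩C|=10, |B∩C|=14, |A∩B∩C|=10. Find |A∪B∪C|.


|A∪B∪C| = 40+75+38-10-10-14+10 = 129

|A∪B∪C| = 129


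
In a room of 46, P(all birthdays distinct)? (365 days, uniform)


P(all different) = Π(365-i)/365 for i=0..45
= (365/365)×(364/365)×...×(320/365)
= 0.051747

P ≈ 0.0517 ≈ 5.17%


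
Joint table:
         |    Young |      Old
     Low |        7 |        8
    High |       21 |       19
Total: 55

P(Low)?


P(Low) = (7+8)/55 = 15/55 = 3/11

P(Low) = 3/11 ≈ 27.27%


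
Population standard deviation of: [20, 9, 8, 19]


Mean = 56/4 = 14
  (20-14)²=36
  (9-14)²=25
  (8-14)²=36
  (19-14)²=25
Σ(x-μ)² = 122
σ² = 122/4 = 61/2

σ = √(61/2) ≈ 5.5227


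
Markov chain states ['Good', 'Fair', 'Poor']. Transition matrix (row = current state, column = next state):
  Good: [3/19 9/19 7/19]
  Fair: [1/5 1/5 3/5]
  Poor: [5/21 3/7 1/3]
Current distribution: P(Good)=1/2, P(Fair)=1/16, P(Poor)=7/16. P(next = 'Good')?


P(next=Good) = Σᵢ P(now=i)×P(i→Good)
= 1/2×3/19 + 1/16×1/5 + 7/16×5/21
= 3/38 + 1/80 + 5/48 = 223/1140

P = 223/1140 ≈ 0.1956


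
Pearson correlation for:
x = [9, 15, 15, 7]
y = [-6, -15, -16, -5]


n=4, Σx=46, Σy=-42, Σxy=-554, Σx²=580, Σy²=542
r = (4×(-554) - 46×(-42))/√((4×580 - 46²)(4×542 - (-42)²))
= -284/√(204×404) = -284/√82416 ≈ -284/287.0819 ≈ -0.9893

r ≈ -0.9893


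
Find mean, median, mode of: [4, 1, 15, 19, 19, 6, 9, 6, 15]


Sorted: [1, 4, 6, 6, 9, 15, 15, 19, 19]
Mean = 94/9
Median = 9
Freq: {4: 1, 1: 1, 15: 2, 19: 2, 6: 2, 9: 1}
Mode: [6, 15, 19]

Mean=94/9, Median=9, Mode=[6, 15, 19]


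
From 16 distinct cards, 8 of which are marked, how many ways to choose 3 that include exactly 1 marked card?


Choose 1 of the 8 marked cards and 2 of the other 8 cards:
C(8,1)×C(8,2) = 8×28 = 224

224


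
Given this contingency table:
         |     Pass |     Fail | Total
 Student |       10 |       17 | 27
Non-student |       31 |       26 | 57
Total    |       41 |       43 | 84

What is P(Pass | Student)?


P(Pass | Student) = 10/(10+17) = 10/27

P(Pass|Student) = 10/27 ≈ 37.04%


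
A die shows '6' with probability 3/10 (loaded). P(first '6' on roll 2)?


Geometric: P(X=2) = (1-p)^(k-1)×p = (7/10)^1×3/10 = 21/100

P(X=2) = 21/100 ≈ 21.00%


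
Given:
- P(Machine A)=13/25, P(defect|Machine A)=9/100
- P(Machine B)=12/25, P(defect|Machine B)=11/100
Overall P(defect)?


P(B) = Σ P(B|Aᵢ)×P(Aᵢ)
  9/100×13/25 = 117/2500
  11/100×12/25 = 33/625
Sum = 249/2500

P(defect) = 249/2500 ≈ 9.96%


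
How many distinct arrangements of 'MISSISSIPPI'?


Letters: 11, freq: {'M': 1, 'I': 4, 'S': 4, 'P': 2}
11!/(1!×4!×4!×2!) = 39916800/1152 = 34650

34650


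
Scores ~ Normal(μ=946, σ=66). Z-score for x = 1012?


z = (x - μ)/σ = (1012 - 946)/66 = 1.0

z = 1.0


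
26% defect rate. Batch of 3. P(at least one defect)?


P(all good) = (37/50)^3 = 50653/125000
P(≥1 defect) = 74347/125000

P = 74347/125000 ≈ 59.48%


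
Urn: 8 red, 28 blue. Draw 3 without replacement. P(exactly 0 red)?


Hypergeometric: C(8,0)×C(28,3)/C(36,3)
= 1×3276/7140 = 39/85

P(X=0) = 39/85 ≈ 45.88%


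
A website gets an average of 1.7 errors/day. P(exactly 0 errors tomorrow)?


Poisson(λ=1.7): P(X=0) = e^(-λ)×λ^k/k!
= e^(-1.7) × 1.7^0 / 0!
≈ 0.1826835241 × 1 / 1 ≈ 0.182684

P(X=0) ≈ 0.182684 ≈ 18.27%


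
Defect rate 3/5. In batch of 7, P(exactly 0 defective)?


Binomial: P(X=0) = C(7,0)×p^0×(1-p)^7
= 1 × 1 × 128/78125 = 128/78125

P(X=0) = 128/78125 ≈ 0.16%


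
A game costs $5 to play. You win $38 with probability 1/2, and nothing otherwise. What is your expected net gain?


E[gain] = (38-5)×1/2 + (-5)×1/2
= 33/2 - 5/2 = 14

Expected net gain = $14 ≈ $14.00


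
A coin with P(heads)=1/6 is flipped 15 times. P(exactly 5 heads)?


Binomial: P(X=5) = C(15,5)×p^5×(1-p)^10
= 3003 × 1/7776 × 9765625/60466176 = 9775390625/156728328192

P(X=5) = 9775390625/156728328192 ≈ 6.24%


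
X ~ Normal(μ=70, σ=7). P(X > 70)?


z = (70-70)/7 = 0.0
P(X > 70) = 1 - P(Z ≤ 0.0) = 1 - 0.5000 = 0.5000

P(X > 70) ≈ 0.5000


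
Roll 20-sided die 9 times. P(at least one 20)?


P(no 20)^9 = (19/20)^9 = 322687697779/512000000000
P(≥1) = 1 - 322687697779/512000000000 = 189312302221/512000000000

P = 189312302221/512000000000 ≈ 36.98%


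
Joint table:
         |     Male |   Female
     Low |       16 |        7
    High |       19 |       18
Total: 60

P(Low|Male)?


P(Low|Male) = 16/(16+19) = 16/35

P = 16/35 ≈ 45.71%


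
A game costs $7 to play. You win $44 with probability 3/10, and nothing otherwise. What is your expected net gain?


E[gain] = (44-7)×3/10 + (-7)×7/10
= 111/10 - 49/10 = 31/5

Expected net gain = $31/5 ≈ $6.20


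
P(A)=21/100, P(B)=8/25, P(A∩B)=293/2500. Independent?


P(A)×P(B) = 42/625
P(A∩B) = 293/2500
Not equal → NOT independent

No, not independent


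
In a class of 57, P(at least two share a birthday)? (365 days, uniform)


P(all different) = Π(365-i)/365 for i=0..56
= 0.009878
P(match) = 1 - 0.009878 = 0.990122

P ≈ 0.9901 ≈ 99.01%


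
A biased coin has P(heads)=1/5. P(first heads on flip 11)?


Geometric: P(X=11) = (1-p)^(k-1)×p = (4/5)^10×1/5 = 1048576/48828125

P(X=11) = 1048576/48828125 ≈ 2.15%


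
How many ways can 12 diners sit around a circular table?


Circular arrangements of 12 distinct objects: fix one position to break rotational symmetry.
(n-1)! = 11! = 39916800

39916800


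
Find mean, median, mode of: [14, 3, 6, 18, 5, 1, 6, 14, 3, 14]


Sorted: [1, 3, 3, 5, 6, 6, 14, 14, 14, 18]
Mean = 84/10 = 42/5
Median = 6
Freq: {14: 3, 3: 2, 6: 2, 18: 1, 5: 1, 1: 1}
Mode: [14]

Mean=42/5, Median=6, Mode=14


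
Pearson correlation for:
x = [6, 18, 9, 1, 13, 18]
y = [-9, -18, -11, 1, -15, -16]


n=6, Σx=65, Σy=-68, Σxy=-959, Σx²=935, Σy²=1008
r = (6×(-959) - 65×(-68))/√((6×935 - 65²)(6×1008 - (-68)²))
= -1334/√(1385×1424) = -1334/√1972240 ≈ -1334/1404.3646 ≈ -0.9499

r ≈ -0.9499


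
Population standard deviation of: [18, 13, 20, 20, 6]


Mean = 77/5
  (18-77/5)²=169/25
  (13-77/5)²=144/25
  (20-77/5)²=529/25
  (20-77/5)²=529/25
  (6-77/5)²=2209/25
Σ(x-μ)² = 716/5
σ² = (716/5)/5 = 716/25

σ = √(716/25) ≈ 5.3516


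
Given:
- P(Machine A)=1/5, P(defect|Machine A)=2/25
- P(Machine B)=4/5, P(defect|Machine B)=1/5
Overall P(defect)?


P(B) = Σ P(B|Aᵢ)×P(Aᵢ)
  2/25×1/5 = 2/125
  1/5×4/5 = 4/25
Sum = 22/125

P(defect) = 22/125 ≈ 17.60%


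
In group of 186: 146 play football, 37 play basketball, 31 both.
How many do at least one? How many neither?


|A∪B| = 146+37-31 = 152
Neither = 186-152 = 34

At least one: 152; Neither: 34


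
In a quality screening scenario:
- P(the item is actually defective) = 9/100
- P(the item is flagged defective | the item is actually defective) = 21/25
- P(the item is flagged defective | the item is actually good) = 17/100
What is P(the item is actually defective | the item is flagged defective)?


Using Bayes' theorem:
P(A|B) = P(B|A)·P(A) / P(B)

P(the item is flagged defective) = 21/25 × 9/100 + 17/100 × 91/100
= 189/2500 + 1547/10000 = 2303/10000

P(the item is actually defective|the item is flagged defective) = (189/2500) / (2303/10000) = 108/329

P(the item is actually defective|the item is flagged defective) = 108/329 ≈ 32.83%
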